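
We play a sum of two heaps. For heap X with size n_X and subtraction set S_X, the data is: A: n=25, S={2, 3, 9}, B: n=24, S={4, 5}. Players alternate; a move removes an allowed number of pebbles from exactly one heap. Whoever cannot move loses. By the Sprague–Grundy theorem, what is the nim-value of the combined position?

0

Heap A, S = {2, 3, 9}:
G(0) = 0
G(1) = mex{} = 0
G(2) = mex{0} = 1
G(3) = mex{0,0} = 1
G(4) = mex{1,0} = 2
G(5) = mex{1,1} = 0
G(6) = mex{2,1} = 0
G(7) = mex{0,2} = 1
G(8) = mex{0,0} = 1
G(9) = mex{1,0,0} = 2
G(10) = mex{1,1,0} = 2
G(11) = mex{2,1,1} = 0
G(12) = mex{2,2,1} = 0
G(13) = mex{0,2,2} = 1
G(14) = mex{0,0,0} = 1
G(15) = mex{1,0,0} = 2
G(16) = mex{1,1,1} = 0
G(17) = mex{2,1,1} = 0
G(18) = mex{0,2,2} = 1
G(19) = mex{0,0,2} = 1
G(20) = mex{1,0,0} = 2
G(21) = mex{1,1,0} = 2
G(22) = mex{2,1,1} = 0
G(23) = mex{2,2,1} = 0
G(24) = mex{0,2,2} = 1
G(25) = mex{0,0,0} = 1
G_A(25) = 1.
Heap B, S = {4, 5}:
n :  0  1  2  3  4  5  6  7  8  9 10 11 12 13 14 15 16 17 18 19 20 21 22 23 24
G :  0  0  0  0  1  1  1  1  2  0  0  0  0  1  1  1  1  2  0  0  0  0  1  1  1
G_B(24) = 1.
Combined Grundy value = 1 ⊕ 1 = 0.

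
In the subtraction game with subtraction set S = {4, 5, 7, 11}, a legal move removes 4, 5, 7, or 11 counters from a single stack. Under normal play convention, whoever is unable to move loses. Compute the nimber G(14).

G(0) = 0
G(1) = mex{} = 0
G(2) = mex{} = 0
G(3) = mex{} = 0
G(4) = mex{0} = 1
G(5) = mex{0,0} = 1
G(6) = mex{0,0} = 1
G(7) = mex{0,0,0} = 1
G(8) = mex{1,0,0} = 2
G(9) = mex{1,1,0} = 2
G(10) = mex{1,1,0} = 2
G(11) = mex{1,1,1,0} = 2
G(12) = mex{2,1,1,0} = 3
G(13) = mex{2,2,1,0} = 3
G(14) = mex{2,2,1,0} = 3

3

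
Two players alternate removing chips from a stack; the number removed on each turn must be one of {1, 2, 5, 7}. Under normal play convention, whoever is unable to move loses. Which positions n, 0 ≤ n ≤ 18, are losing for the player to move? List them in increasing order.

0, 3, 6, 9, 12, 15, 18

n :  0  1  2  3  4  5  6  7  8  9 10 11 12 13 14 15 16 17 18
G :  0  1  2  0  1  2  0  1  2  0  1  2  0  1  2  0  1  2  0
P-positions are exactly the n with G(n) = 0.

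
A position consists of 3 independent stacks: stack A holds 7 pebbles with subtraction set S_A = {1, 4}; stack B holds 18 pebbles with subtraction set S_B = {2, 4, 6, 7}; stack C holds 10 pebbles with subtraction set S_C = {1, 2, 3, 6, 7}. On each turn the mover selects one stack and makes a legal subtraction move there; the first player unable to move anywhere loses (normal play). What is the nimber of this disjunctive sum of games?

2

Stack A, S = {1, 4}:
G(0) = 0
G(1) = mex{0} = 1
G(2) = mex{1} = 0
G(3) = mex{0} = 1
G(4) = mex{1,0} = 2
G(5) = mex{2,1} = 0
G(6) = mex{0,0} = 1
G(7) = mex{1,1} = 0
G_A(7) = 0.
Stack B, S = {2, 4, 6, 7}:
n :  0  1  2  3  4  5  6  7  8  9 10 11 12 13 14 15 16 17 18
G :  0  0  1  1  2  2  3  3  4  0  0  1  1  2  2  3  3  4  0
G_B(18) = 0.
Stack C, S = {1, 2, 3, 6, 7}:
G(0) = 0
G(1) = mex{0} = 1
G(2) = mex{1,0} = 2
G(3) = mex{2,1,0} = 3
G(4) = mex{3,2,1} = 0
G(5) = mex{0,3,2} = 1
G(6) = mex{1,0,3,0} = 2
G(7) = mex{2,1,0,1,0} = 3
G(8) = mex{3,2,1,2,1} = 0
G(9) = mex{0,3,2,3,2} = 1
G(10) = mex{1,0,3,0,3} = 2
G_C(10) = 2.
Combined Grundy value = 0 ⊕ 0 ⊕ 2 = 2.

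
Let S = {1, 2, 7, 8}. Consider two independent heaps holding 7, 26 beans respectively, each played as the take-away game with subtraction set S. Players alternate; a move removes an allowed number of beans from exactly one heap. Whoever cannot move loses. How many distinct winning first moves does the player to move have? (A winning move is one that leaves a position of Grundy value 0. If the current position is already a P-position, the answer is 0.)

All heaps use S = {1, 2, 7, 8}:
G(0) = 0
G(1) = mex{0} = 1
G(2) = mex{1,0} = 2
G(3) = mex{2,1} = 0
G(4) = mex{0,2} = 1
G(5) = mex{1,0} = 2
G(6) = mex{2,1} = 0
G(7) = mex{0,2,0} = 1
G(8) = mex{1,0,1,0} = 2
G(9) = mex{2,1,2,1} = 0
G(10) = mex{0,2,0,2} = 1
G(11) = mex{1,0,1,0} = 2
G(12) = mex{2,1,2,1} = 0
G(13) = mex{0,2,0,2} = 1
G(14) = mex{1,0,1,0} = 2
G(15) = mex{2,1,2,1} = 0
G(16) = mex{0,2,0,2} = 1
G(17) = mex{1,0,1,0} = 2
G(18) = mex{2,1,2,1} = 0
G(19) = mex{0,2,0,2} = 1
G(20) = mex{1,0,1,0} = 2
G(21) = mex{2,1,2,1} = 0
G(22) = mex{0,2,0,2} = 1
G(23) = mex{1,0,1,0} = 2
G(24) = mex{2,1,2,1} = 0
G(25) = mex{0,2,0,2} = 1
G(26) = mex{1,0,1,0} = 2
Heap A: G(7) = 1.
Heap B: G(26) = 2.
Combined Grundy value = 1 ⊕ 2 = 3.
A winning move leaves total XOR = 0, i.e. changes one component's Grundy value g to g ⊕ X where X is the current total.
Heap A: need g' = 1⊕3 = 2. Options: 7−1→G=0, 7−2→G=2, 7−7→G=0. Hits: 1.
Heap B: need g' = 2⊕3 = 1. Options: 26−1→G=1, 26−2→G=0, 26−7→G=1, 26−8→G=0. Hits: 2.

3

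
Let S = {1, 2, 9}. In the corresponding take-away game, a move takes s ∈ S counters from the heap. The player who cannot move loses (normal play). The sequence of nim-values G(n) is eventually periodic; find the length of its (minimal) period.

G(0) = 0
G(1) = mex{0} = 1
G(2) = mex{1,0} = 2
G(3) = mex{2,1} = 0
G(4) = mex{0,2} = 1
G(5) = mex{1,0} = 2
G(6) = mex{2,1} = 0
G(7) = mex{0,2} = 1
G(8) = mex{1,0} = 2
G(9) = mex{2,1,0} = 3
G(10) = mex{3,2,1} = 0
G(11) = mex{0,3,2} = 1
G(12) = mex{1,0,0} = 2
G(13) = mex{2,1,1} = 0
G(14) = mex{0,2,2} = 1
G(15) = mex{1,0,0} = 2
G(16) = mex{2,1,1} = 0
G(17) = mex{0,2,2} = 1
G(18) = mex{1,0,3} = 2
G(19) = mex{2,1,0} = 3
G(20) = mex{3,2,1} = 0
G(21) = mex{0,3,2} = 1
G(n+10) = G(n) holds for n = 0,…,8 (a full window of length max(S) = 9), so the sequence is purely periodic with period 10.

10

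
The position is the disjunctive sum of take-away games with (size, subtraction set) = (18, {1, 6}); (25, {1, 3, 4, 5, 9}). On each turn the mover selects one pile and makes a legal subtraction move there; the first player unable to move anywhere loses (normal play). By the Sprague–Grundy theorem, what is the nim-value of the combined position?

Pile A, S = {1, 6}:
G(0) = 0
G(1) = mex{0} = 1
G(2) = mex{1} = 0
G(3) = mex{0} = 1
G(4) = mex{1} = 0
G(5) = mex{0} = 1
G(6) = mex{1,0} = 2
G(7) = mex{2,1} = 0
G(8) = mex{0,0} = 1
G(9) = mex{1,1} = 0
G(10) = mex{0,0} = 1
G(11) = mex{1,1} = 0
G(12) = mex{0,2} = 1
G(13) = mex{1,0} = 2
G(14) = mex{2,1} = 0
G(15) = mex{0,0} = 1
G(16) = mex{1,1} = 0
G(17) = mex{0,0} = 1
G(18) = mex{1,1} = 0
G_A(18) = 0.
Pile B, S = {1, 3, 4, 5, 9}:
n :  0  1  2  3  4  5  6  7  8  9 10 11 12 13 14 15 16 17 18 19 20 21 22 23 24 25
G :  0  1  0  1  2  3  2  3  0  1  0  1  2  3  2  3  0  1  0  1  2  3  2  3  0  1
G_B(25) = 1.
Combined Grundy value = 0 ⊕ 1 = 1.

1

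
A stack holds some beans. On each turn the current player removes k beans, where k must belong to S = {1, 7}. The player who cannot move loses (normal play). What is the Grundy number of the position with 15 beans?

n :  0  1  2  3  4  5  6  7  8  9 10 11 12 13 14 15
G :  0  1  0  1  0  1  0  1  0  1  0  1  0  1  0  1

1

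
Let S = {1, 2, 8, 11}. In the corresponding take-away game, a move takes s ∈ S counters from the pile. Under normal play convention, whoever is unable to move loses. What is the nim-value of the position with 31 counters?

1

G(0) = 0
G(1) = mex{0} = 1
G(2) = mex{1,0} = 2
G(3) = mex{2,1} = 0
G(4) = mex{0,2} = 1
G(5) = mex{1,0} = 2
G(6) = mex{2,1} = 0
G(7) = mex{0,2} = 1
G(8) = mex{1,0,0} = 2
G(9) = mex{2,1,1} = 0
G(10) = mex{0,2,2} = 1
G(11) = mex{1,0,0,0} = 2
G(12) = mex{2,1,1,1} = 0
G(13) = mex{0,2,2,2} = 1
G(14) = mex{1,0,0,0} = 2
G(15) = mex{2,1,1,1} = 0
G(16) = mex{0,2,2,2} = 1
G(17) = mex{1,0,0,0} = 2
G(18) = mex{2,1,1,1} = 0
G(19) = mex{0,2,2,2} = 1
G(20) = mex{1,0,0,0} = 2
G(21) = mex{2,1,1,1} = 0
G(22) = mex{0,2,2,2} = 1
G(23) = mex{1,0,0,0} = 2
G(24) = mex{2,1,1,1} = 0
G(25) = mex{0,2,2,2} = 1
G(26) = mex{1,0,0,0} = 2
G(27) = mex{2,1,1,1} = 0
G(28) = mex{0,2,2,2} = 1
G(29) = mex{1,0,0,0} = 2
G(30) = mex{2,1,1,1} = 0
G(31) = mex{0,2,2,2} = 1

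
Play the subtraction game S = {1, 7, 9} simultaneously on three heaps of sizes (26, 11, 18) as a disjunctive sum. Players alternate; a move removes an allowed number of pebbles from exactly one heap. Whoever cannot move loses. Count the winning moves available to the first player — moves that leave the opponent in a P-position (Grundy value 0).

9

All heaps use S = {1, 7, 9}:
n :  0  1  2  3  4  5  6  7  8  9 10 11 12 13 14 15 16 17 18 19 20 21 22 23 24 25 26
G :  0  1  0  1  0  1  0  1  0  1  0  1  0  1  0  1  0  1  0  1  0  1  0  1  0  1  0
Heap A: G(26) = 0.
Heap B: G(11) = 1.
Heap C: G(18) = 0.
Combined Grundy value = 0 ⊕ 1 ⊕ 0 = 1.
A winning move leaves total XOR = 0, i.e. changes one component's Grundy value g to g ⊕ X where X is the current total.
Heap A: need g' = 0⊕1 = 1. Options: 26−1→G=1, 26−7→G=1, 26−9→G=1. Hits: 3.
Heap B: need g' = 1⊕1 = 0. Options: 11−1→G=0, 11−7→G=0, 11−9→G=0. Hits: 3.
Heap C: need g' = 0⊕1 = 1. Options: 18−1→G=1, 18−7→G=1, 18−9→G=1. Hits: 3.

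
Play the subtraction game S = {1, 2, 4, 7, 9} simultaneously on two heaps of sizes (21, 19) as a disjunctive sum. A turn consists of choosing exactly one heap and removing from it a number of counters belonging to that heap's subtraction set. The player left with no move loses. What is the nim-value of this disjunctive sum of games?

6

All heaps use S = {1, 2, 4, 7, 9}:
G(0) = 0
G(1) = mex{0} = 1
G(2) = mex{1,0} = 2
G(3) = mex{2,1} = 0
G(4) = mex{0,2,0} = 1
G(5) = mex{1,0,1} = 2
G(6) = mex{2,1,2} = 0
G(7) = mex{0,2,0,0} = 1
G(8) = mex{1,0,1,1} = 2
G(9) = mex{2,1,2,2,0} = 3
G(10) = mex{3,2,0,0,1} = 4
G(11) = mex{4,3,1,1,2} = 0
G(12) = mex{0,4,2,2,0} = 1
G(13) = mex{1,0,3,0,1} = 2
G(14) = mex{2,1,4,1,2} = 0
G(15) = mex{0,2,0,2,0} = 1
G(16) = mex{1,0,1,3,1} = 2
G(17) = mex{2,1,2,4,2} = 0
G(18) = mex{0,2,0,0,3} = 1
G(19) = mex{1,0,1,1,4} = 2
G(20) = mex{2,1,2,2,0} = 3
G(21) = mex{3,2,0,0,1} = 4
Heap A: G(21) = 4.
Heap B: G(19) = 2.
Combined Grundy value = 4 ⊕ 2 = 6.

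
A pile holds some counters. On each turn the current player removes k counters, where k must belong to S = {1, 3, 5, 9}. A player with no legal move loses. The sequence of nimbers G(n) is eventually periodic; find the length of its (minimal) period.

2

n :  0  1  2  3  4  5  6  7  8  9 10 11 12 13 14
G :  0  1  0  1  0  1  0  1  0  1  0  1  0  1  0
G(n+2) = G(n) holds for n = 0,…,8 (a full window of length max(S) = 9), so the sequence is purely periodic with period 2.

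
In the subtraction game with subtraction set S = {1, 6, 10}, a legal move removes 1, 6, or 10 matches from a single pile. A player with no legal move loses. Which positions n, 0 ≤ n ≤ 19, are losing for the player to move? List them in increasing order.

0, 2, 4, 7, 9, 11, 16, 18

G(0) = 0
G(1) = mex{0} = 1
G(2) = mex{1} = 0
G(3) = mex{0} = 1
G(4) = mex{1} = 0
G(5) = mex{0} = 1
G(6) = mex{1,0} = 2
G(7) = mex{2,1} = 0
G(8) = mex{0,0} = 1
G(9) = mex{1,1} = 0
G(10) = mex{0,0,0} = 1
G(11) = mex{1,1,1} = 0
G(12) = mex{0,2,0} = 1
G(13) = mex{1,0,1} = 2
G(14) = mex{2,1,0} = 3
G(15) = mex{3,0,1} = 2
G(16) = mex{2,1,2} = 0
G(17) = mex{0,0,0} = 1
G(18) = mex{1,1,1} = 0
G(19) = mex{0,2,0} = 1
P-positions are exactly the n with G(n) = 0.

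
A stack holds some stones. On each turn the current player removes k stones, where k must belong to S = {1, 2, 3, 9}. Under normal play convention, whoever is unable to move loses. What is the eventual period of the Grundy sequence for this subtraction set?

G(0) = 0
G(1) = mex{0} = 1
G(2) = mex{1,0} = 2
G(3) = mex{2,1,0} = 3
G(4) = mex{3,2,1} = 0
G(5) = mex{0,3,2} = 1
G(6) = mex{1,0,3} = 2
G(7) = mex{2,1,0} = 3
G(8) = mex{3,2,1} = 0
G(9) = mex{0,3,2,0} = 1
G(10) = mex{1,0,3,1} = 2
G(11) = mex{2,1,0,2} = 3
G(12) = mex{3,2,1,3} = 0
G(13) = mex{0,3,2,0} = 1
G(14) = mex{1,0,3,1} = 2
G(n+4) = G(n) holds for n = 0,…,8 (a full window of length max(S) = 9), so the sequence is purely periodic with period 4.

4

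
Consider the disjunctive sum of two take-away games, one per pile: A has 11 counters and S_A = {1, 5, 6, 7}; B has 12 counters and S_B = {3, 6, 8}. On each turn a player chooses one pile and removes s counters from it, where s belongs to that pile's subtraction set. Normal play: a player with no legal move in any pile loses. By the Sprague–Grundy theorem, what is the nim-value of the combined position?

Pile A, S = {1, 5, 6, 7}:
n :  0  1  2  3  4  5  6  7  8  9 10 11
G :  0  1  0  1  0  1  2  3  2  3  2  3
G_A(11) = 3.
Pile B, S = {3, 6, 8}:
n :  0  1  2  3  4  5  6  7  8  9 10 11 12
G :  0  0  0  1  1  1  2  2  2  3  3  0  0
G_B(12) = 0.
Combined Grundy value = 3 ⊕ 0 = 3.

3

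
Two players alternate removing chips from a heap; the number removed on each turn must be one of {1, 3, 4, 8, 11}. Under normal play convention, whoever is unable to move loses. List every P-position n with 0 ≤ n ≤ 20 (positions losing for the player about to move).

0, 2, 7, 9, 14, 16

G(0) = 0
G(1) = mex{0} = 1
G(2) = mex{1} = 0
G(3) = mex{0,0} = 1
G(4) = mex{1,1,0} = 2
G(5) = mex{2,0,1} = 3
G(6) = mex{3,1,0} = 2
G(7) = mex{2,2,1} = 0
G(8) = mex{0,3,2,0} = 1
G(9) = mex{1,2,3,1} = 0
G(10) = mex{0,0,2,0} = 1
G(11) = mex{1,1,0,1,0} = 2
G(12) = mex{2,0,1,2,1} = 3
G(13) = mex{3,1,0,3,0} = 2
G(14) = mex{2,2,1,2,1} = 0
G(15) = mex{0,3,2,0,2} = 1
G(16) = mex{1,2,3,1,3} = 0
G(17) = mex{0,0,2,0,2} = 1
G(18) = mex{1,1,0,1,0} = 2
G(19) = mex{2,0,1,2,1} = 3
G(20) = mex{3,1,0,3,0} = 2
P-positions are exactly the n with G(n) = 0.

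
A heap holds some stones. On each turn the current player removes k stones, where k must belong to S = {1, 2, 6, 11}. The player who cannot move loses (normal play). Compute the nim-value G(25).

3

n :  0  1  2  3  4  5  6  7  8  9 10 11 12 13 14 15 16 17 18 19 20 21 22 23 24 25
G :  0  1  2  0  1  2  3  0  1  2  0  1  2  3  4  0  1  2  3  0  1  2  0  1  2  3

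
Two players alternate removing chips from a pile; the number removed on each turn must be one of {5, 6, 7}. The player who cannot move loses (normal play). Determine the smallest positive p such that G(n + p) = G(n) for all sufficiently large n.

12

G(0) = 0
G(1) = mex{} = 0
G(2) = mex{} = 0
G(3) = mex{} = 0
G(4) = mex{} = 0
G(5) = mex{0} = 1
G(6) = mex{0,0} = 1
G(7) = mex{0,0,0} = 1
G(8) = mex{0,0,0} = 1
G(9) = mex{0,0,0} = 1
G(10) = mex{1,0,0} = 2
G(11) = mex{1,1,0} = 2
G(12) = mex{1,1,1} = 0
G(13) = mex{1,1,1} = 0
G(14) = mex{1,1,1} = 0
G(15) = mex{2,1,1} = 0
G(16) = mex{2,2,1} = 0
G(17) = mex{0,2,2} = 1
G(18) = mex{0,0,2} = 1
G(19) = mex{0,0,0} = 1
G(20) = mex{0,0,0} = 1
G(21) = mex{0,0,0} = 1
G(22) = mex{1,0,0} = 2
G(23) = mex{1,1,0} = 2
G(24) = mex{1,1,1} = 0
G(25) = mex{1,1,1} = 0
G(n+12) = G(n) holds for n = 0,…,6 (a full window of length max(S) = 7), so the sequence is purely periodic with period 12.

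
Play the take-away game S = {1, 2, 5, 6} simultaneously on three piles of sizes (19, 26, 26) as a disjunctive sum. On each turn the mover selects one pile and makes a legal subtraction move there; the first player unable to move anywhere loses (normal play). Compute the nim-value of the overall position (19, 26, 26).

2

All piles use S = {1, 2, 5, 6}:
n :  0  1  2  3  4  5  6  7  8  9 10 11 12 13 14 15 16 17 18 19 20 21 22 23 24 25 26
G :  0  1  2  0  1  2  3  0  1  2  0  1  2  3  0  1  2  0  1  2  3  0  1  2  0  1  2
Pile A: G(19) = 2.
Pile B: G(26) = 2.
Pile C: G(26) = 2.
Combined Grundy value = 2 ⊕ 2 ⊕ 2 = 2.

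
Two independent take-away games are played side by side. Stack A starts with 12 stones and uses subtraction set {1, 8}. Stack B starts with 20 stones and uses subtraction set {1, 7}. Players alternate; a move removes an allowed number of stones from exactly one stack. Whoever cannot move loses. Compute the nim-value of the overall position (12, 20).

Stack A, S = {1, 8}:
n :  0  1  2  3  4  5  6  7  8  9 10 11 12
G :  0  1  0  1  0  1  0  1  2  0  1  0  1
G_A(12) = 1.
Stack B, S = {1, 7}:
G(0) = 0
G(1) = mex{0} = 1
G(2) = mex{1} = 0
G(3) = mex{0} = 1
G(4) = mex{1} = 0
G(5) = mex{0} = 1
G(6) = mex{1} = 0
G(7) = mex{0,0} = 1
G(8) = mex{1,1} = 0
G(9) = mex{0,0} = 1
G(10) = mex{1,1} = 0
G(11) = mex{0,0} = 1
G(12) = mex{1,1} = 0
G(13) = mex{0,0} = 1
G(14) = mex{1,1} = 0
G(15) = mex{0,0} = 1
G(16) = mex{1,1} = 0
G(17) = mex{0,0} = 1
G(18) = mex{1,1} = 0
G(19) = mex{0,0} = 1
G(20) = mex{1,1} = 0
G_B(20) = 0.
Combined Grundy value = 1 ⊕ 0 = 1.

1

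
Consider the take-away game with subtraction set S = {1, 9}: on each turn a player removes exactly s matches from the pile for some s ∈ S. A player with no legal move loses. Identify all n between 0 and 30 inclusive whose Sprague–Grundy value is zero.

G(0) = 0
G(1) = mex{0} = 1
G(2) = mex{1} = 0
G(3) = mex{0} = 1
G(4) = mex{1} = 0
G(5) = mex{0} = 1
G(6) = mex{1} = 0
G(7) = mex{0} = 1
G(8) = mex{1} = 0
G(9) = mex{0,0} = 1
G(10) = mex{1,1} = 0
G(11) = mex{0,0} = 1
G(12) = mex{1,1} = 0
G(13) = mex{0,0} = 1
G(14) = mex{1,1} = 0
G(15) = mex{0,0} = 1
G(16) = mex{1,1} = 0
G(17) = mex{0,0} = 1
G(18) = mex{1,1} = 0
G(19) = mex{0,0} = 1
G(20) = mex{1,1} = 0
G(21) = mex{0,0} = 1
G(22) = mex{1,1} = 0
G(23) = mex{0,0} = 1
G(24) = mex{1,1} = 0
G(25) = mex{0,0} = 1
G(26) = mex{1,1} = 0
G(27) = mex{0,0} = 1
G(28) = mex{1,1} = 0
G(29) = mex{0,0} = 1
G(30) = mex{1,1} = 0
P-positions are exactly the n with G(n) = 0.

0, 2, 4, 6, 8, 10, 12, 14, 16, 18, 20, 22, 24, 26, 28, 30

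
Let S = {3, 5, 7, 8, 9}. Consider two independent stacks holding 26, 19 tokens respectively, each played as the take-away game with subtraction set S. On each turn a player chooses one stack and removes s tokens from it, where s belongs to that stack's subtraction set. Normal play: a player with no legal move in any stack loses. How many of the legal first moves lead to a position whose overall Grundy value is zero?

All stacks use S = {3, 5, 7, 8, 9}:
G(0) = 0
G(1) = mex{} = 0
G(2) = mex{} = 0
G(3) = mex{0} = 1
G(4) = mex{0} = 1
G(5) = mex{0,0} = 1
G(6) = mex{1,0} = 2
G(7) = mex{1,0,0} = 2
G(8) = mex{1,1,0,0} = 2
G(9) = mex{2,1,0,0,0} = 3
G(10) = mex{2,1,1,0,0} = 3
G(11) = mex{2,2,1,1,0} = 3
G(12) = mex{3,2,1,1,1} = 0
G(13) = mex{3,2,2,1,1} = 0
G(14) = mex{3,3,2,2,1} = 0
G(15) = mex{0,3,2,2,2} = 1
G(16) = mex{0,3,3,2,2} = 1
G(17) = mex{0,0,3,3,2} = 1
G(18) = mex{1,0,3,3,3} = 2
G(19) = mex{1,0,0,3,3} = 2
G(20) = mex{1,1,0,0,3} = 2
G(21) = mex{2,1,0,0,0} = 3
G(22) = mex{2,1,1,0,0} = 3
G(23) = mex{2,2,1,1,0} = 3
G(24) = mex{3,2,1,1,1} = 0
G(25) = mex{3,2,2,1,1} = 0
G(26) = mex{3,3,2,2,1} = 0
Stack A: G(26) = 0.
Stack B: G(19) = 2.
Combined Grundy value = 0 ⊕ 2 = 2.
A winning move leaves total XOR = 0, i.e. changes one component's Grundy value g to g ⊕ X where X is the current total.
Stack A: need g' = 0⊕2 = 2. Options: 26−3→G=3, 26−5→G=3, 26−7→G=2, 26−8→G=2, 26−9→G=1. Hits: 2.
Stack B: need g' = 2⊕2 = 0. Options: 19−3→G=1, 19−5→G=0, 19−7→G=0, 19−8→G=3, 19−9→G=3. Hits: 2.

4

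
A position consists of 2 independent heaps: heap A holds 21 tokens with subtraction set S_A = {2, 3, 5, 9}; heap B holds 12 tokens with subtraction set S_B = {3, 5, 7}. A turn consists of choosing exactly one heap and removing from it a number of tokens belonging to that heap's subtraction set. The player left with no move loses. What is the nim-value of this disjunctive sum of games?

0

Heap A, S = {2, 3, 5, 9}:
G(0) = 0
G(1) = mex{} = 0
G(2) = mex{0} = 1
G(3) = mex{0,0} = 1
G(4) = mex{1,0} = 2
G(5) = mex{1,1,0} = 2
G(6) = mex{2,1,0} = 3
G(7) = mex{2,2,1} = 0
G(8) = mex{3,2,1} = 0
G(9) = mex{0,3,2,0} = 1
G(10) = mex{0,0,2,0} = 1
G(11) = mex{1,0,3,1} = 2
G(12) = mex{1,1,0,1} = 2
G(13) = mex{2,1,0,2} = 3
G(14) = mex{2,2,1,2} = 0
G(15) = mex{3,2,1,3} = 0
G(16) = mex{0,3,2,0} = 1
G(17) = mex{0,0,2,0} = 1
G(18) = mex{1,0,3,1} = 2
G(19) = mex{1,1,0,1} = 2
G(20) = mex{2,1,0,2} = 3
G(21) = mex{2,2,1,2} = 0
G_A(21) = 0.
Heap B, S = {3, 5, 7}:
G(0) = 0
G(1) = mex{} = 0
G(2) = mex{} = 0
G(3) = mex{0} = 1
G(4) = mex{0} = 1
G(5) = mex{0,0} = 1
G(6) = mex{1,0} = 2
G(7) = mex{1,0,0} = 2
G(8) = mex{1,1,0} = 2
G(9) = mex{2,1,0} = 3
G(10) = mex{2,1,1} = 0
G(11) = mex{2,2,1} = 0
G(12) = mex{3,2,1} = 0
G_B(12) = 0.
Combined Grundy value = 0 ⊕ 0 = 0.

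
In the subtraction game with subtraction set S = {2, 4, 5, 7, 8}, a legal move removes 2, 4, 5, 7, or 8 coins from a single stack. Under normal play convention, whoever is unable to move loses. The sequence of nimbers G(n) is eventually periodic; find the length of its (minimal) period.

10

G(0) = 0
G(1) = mex{} = 0
G(2) = mex{0} = 1
G(3) = mex{0} = 1
G(4) = mex{1,0} = 2
G(5) = mex{1,0,0} = 2
G(6) = mex{2,1,0} = 3
G(7) = mex{2,1,1,0} = 3
G(8) = mex{3,2,1,0,0} = 4
G(9) = mex{3,2,2,1,0} = 4
G(10) = mex{4,3,2,1,1} = 0
G(11) = mex{4,3,3,2,1} = 0
G(12) = mex{0,4,3,2,2} = 1
G(13) = mex{0,4,4,3,2} = 1
G(14) = mex{1,0,4,3,3} = 2
G(15) = mex{1,0,0,4,3} = 2
G(16) = mex{2,1,0,4,4} = 3
G(17) = mex{2,1,1,0,4} = 3
G(18) = mex{3,2,1,0,0} = 4
G(19) = mex{3,2,2,1,0} = 4
G(20) = mex{4,3,2,1,1} = 0
G(21) = mex{4,3,3,2,1} = 0
G(n+10) = G(n) holds for n = 0,…,7 (a full window of length max(S) = 8), so the sequence is purely periodic with period 10.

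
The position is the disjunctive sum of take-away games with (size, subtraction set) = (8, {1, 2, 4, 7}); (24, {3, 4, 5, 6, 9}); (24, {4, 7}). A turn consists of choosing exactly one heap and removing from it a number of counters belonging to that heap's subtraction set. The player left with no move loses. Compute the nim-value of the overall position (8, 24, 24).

Heap A, S = {1, 2, 4, 7}:
G(0) = 0
G(1) = mex{0} = 1
G(2) = mex{1,0} = 2
G(3) = mex{2,1} = 0
G(4) = mex{0,2,0} = 1
G(5) = mex{1,0,1} = 2
G(6) = mex{2,1,2} = 0
G(7) = mex{0,2,0,0} = 1
G(8) = mex{1,0,1,1} = 2
G_A(8) = 2.
Heap B, S = {3, 4, 5, 6, 9}:
n :  0  1  2  3  4  5  6  7  8  9 10 11 12 13 14 15 16 17 18 19 20 21 22 23 24
G :  0  0  0  1  1  1  2  2  2  3  3  3  0  0  0  1  1  1  2  2  2  3  3  3  0
G_B(24) = 0.
Heap C, S = {4, 7}:
n :  0  1  2  3  4  5  6  7  8  9 10 11 12 13 14 15 16 17 18 19 20 21 22 23 24
G :  0  0  0  0  1  1  1  1  2  2  2  0  0  0  0  1  1  1  1  2  2  2  0  0  0
G_C(24) = 0.
Combined Grundy value = 2 ⊕ 0 ⊕ 0 = 2.

2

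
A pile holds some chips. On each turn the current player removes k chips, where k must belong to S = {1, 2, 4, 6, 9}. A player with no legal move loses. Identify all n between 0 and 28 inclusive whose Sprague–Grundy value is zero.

G(0) = 0
G(1) = mex{0} = 1
G(2) = mex{1,0} = 2
G(3) = mex{2,1} = 0
G(4) = mex{0,2,0} = 1
G(5) = mex{1,0,1} = 2
G(6) = mex{2,1,2,0} = 3
G(7) = mex{3,2,0,1} = 4
G(8) = mex{4,3,1,2} = 0
G(9) = mex{0,4,2,0,0} = 1
G(10) = mex{1,0,3,1,1} = 2
G(11) = mex{2,1,4,2,2} = 0
G(12) = mex{0,2,0,3,0} = 1
G(13) = mex{1,0,1,4,1} = 2
G(14) = mex{2,1,2,0,2} = 3
G(15) = mex{3,2,0,1,3} = 4
G(16) = mex{4,3,1,2,4} = 0
G(17) = mex{0,4,2,0,0} = 1
G(18) = mex{1,0,3,1,1} = 2
G(19) = mex{2,1,4,2,2} = 0
G(20) = mex{0,2,0,3,0} = 1
G(21) = mex{1,0,1,4,1} = 2
G(22) = mex{2,1,2,0,2} = 3
G(23) = mex{3,2,0,1,3} = 4
G(24) = mex{4,3,1,2,4} = 0
G(25) = mex{0,4,2,0,0} = 1
G(26) = mex{1,0,3,1,1} = 2
G(27) = mex{2,1,4,2,2} = 0
G(28) = mex{0,2,0,3,0} = 1
P-positions are exactly the n with G(n) = 0.

0, 3, 8, 11, 16, 19, 24, 27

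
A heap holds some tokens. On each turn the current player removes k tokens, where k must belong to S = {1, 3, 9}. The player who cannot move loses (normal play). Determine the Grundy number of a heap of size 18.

n :  0  1  2  3  4  5  6  7  8  9 10 11 12 13 14 15 16 17 18
G :  0  1  0  1  0  1  0  1  0  1  0  1  0  1  0  1  0  1  0

0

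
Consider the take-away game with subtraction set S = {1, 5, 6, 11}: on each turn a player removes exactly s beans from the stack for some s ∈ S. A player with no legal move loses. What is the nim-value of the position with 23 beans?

3

n :  0  1  2  3  4  5  6  7  8  9 10 11 12 13 14 15 16 17 18 19 20 21 22 23
G :  0  1  0  1  0  1  2  3  2  3  2  3  0  1  0  1  0  1  2  3  2  3  2  3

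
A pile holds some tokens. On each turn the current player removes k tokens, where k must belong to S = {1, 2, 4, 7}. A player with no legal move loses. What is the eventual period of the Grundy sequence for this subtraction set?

n :  0  1  2  3  4  5  6  7  8  9 10 11 12 13 14
G :  0  1  2  0  1  2  0  1  2  0  1  2  0  1  2
G(n+3) = G(n) holds for n = 0,…,6 (a full window of length max(S) = 7), so the sequence is purely periodic with period 3.

3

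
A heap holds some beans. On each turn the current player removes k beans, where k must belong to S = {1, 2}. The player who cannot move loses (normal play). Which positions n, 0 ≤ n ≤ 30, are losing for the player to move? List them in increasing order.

0, 3, 6, 9, 12, 15, 18, 21, 24, 27, 30

n :  0  1  2  3  4  5  6  7  8  9 10 11 12 13 14 15 16 17 18 19 20 21 22 23 24 25 26 27 28 29 30
G :  0  1  2  0  1  2  0  1  2  0  1  2  0  1  2  0  1  2  0  1  2  0  1  2  0  1  2  0  1  2  0
P-positions are exactly the n with G(n) = 0.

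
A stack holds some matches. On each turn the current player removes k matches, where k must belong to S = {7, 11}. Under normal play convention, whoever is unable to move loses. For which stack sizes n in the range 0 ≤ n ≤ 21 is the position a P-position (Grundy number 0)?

0, 1, 2, 3, 4, 5, 6, 18, 19, 20, 21

n :  0  1  2  3  4  5  6  7  8  9 10 11 12 13 14 15 16 17 18 19 20 21
G :  0  0  0  0  0  0  0  1  1  1  1  1  1  1  2  2  2  2  0  0  0  0
P-positions are exactly the n with G(n) = 0.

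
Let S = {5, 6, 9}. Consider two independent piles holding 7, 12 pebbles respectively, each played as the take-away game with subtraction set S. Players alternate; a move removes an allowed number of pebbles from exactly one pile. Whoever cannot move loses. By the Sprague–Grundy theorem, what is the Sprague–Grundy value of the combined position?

All piles use S = {5, 6, 9}:
G(0) = 0
G(1) = mex{} = 0
G(2) = mex{} = 0
G(3) = mex{} = 0
G(4) = mex{} = 0
G(5) = mex{0} = 1
G(6) = mex{0,0} = 1
G(7) = mex{0,0} = 1
G(8) = mex{0,0} = 1
G(9) = mex{0,0,0} = 1
G(10) = mex{1,0,0} = 2
G(11) = mex{1,1,0} = 2
G(12) = mex{1,1,0} = 2
Pile A: G(7) = 1.
Pile B: G(12) = 2.
Combined Grundy value = 1 ⊕ 2 = 3.

3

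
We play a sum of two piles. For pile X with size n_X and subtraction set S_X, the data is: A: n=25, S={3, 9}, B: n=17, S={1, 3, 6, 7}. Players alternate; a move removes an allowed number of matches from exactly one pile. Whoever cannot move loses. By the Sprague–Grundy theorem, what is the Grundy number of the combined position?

Pile A, S = {3, 9}:
G(0) = 0
G(1) = mex{} = 0
G(2) = mex{} = 0
G(3) = mex{0} = 1
G(4) = mex{0} = 1
G(5) = mex{0} = 1
G(6) = mex{1} = 0
G(7) = mex{1} = 0
G(8) = mex{1} = 0
G(9) = mex{0,0} = 1
G(10) = mex{0,0} = 1
G(11) = mex{0,0} = 1
G(12) = mex{1,1} = 0
G(13) = mex{1,1} = 0
G(14) = mex{1,1} = 0
G(15) = mex{0,0} = 1
G(16) = mex{0,0} = 1
G(17) = mex{0,0} = 1
G(18) = mex{1,1} = 0
G(19) = mex{1,1} = 0
G(20) = mex{1,1} = 0
G(21) = mex{0,0} = 1
G(22) = mex{0,0} = 1
G(23) = mex{0,0} = 1
G(24) = mex{1,1} = 0
G(25) = mex{1,1} = 0
G_A(25) = 0.
Pile B, S = {1, 3, 6, 7}:
n :  0  1  2  3  4  5  6  7  8  9 10 11 12 13 14 15 16 17
G :  0  1  0  1  0  1  2  3  2  3  2  3  0  1  0  1  0  1
G_B(17) = 1.
Combined Grundy value = 0 ⊕ 1 = 1.

1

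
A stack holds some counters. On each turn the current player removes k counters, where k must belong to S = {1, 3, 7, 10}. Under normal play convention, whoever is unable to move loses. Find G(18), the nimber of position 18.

1

n :  0  1  2  3  4  5  6  7  8  9 10 11 12 13 14 15 16 17 18
G :  0  1  0  1  0  1  0  1  0  1  2  3  2  3  2  3  2  0  1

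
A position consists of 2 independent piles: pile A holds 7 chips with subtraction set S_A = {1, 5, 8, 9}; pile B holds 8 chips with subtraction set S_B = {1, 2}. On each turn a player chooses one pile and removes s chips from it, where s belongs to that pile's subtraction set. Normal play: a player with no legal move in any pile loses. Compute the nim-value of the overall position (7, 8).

3

Pile A, S = {1, 5, 8, 9}:
n : 0 1 2 3 4 5 6 7
G : 0 1 0 1 0 1 0 1
G_A(7) = 1.
Pile B, S = {1, 2}:
n : 0 1 2 3 4 5 6 7 8
G : 0 1 2 0 1 2 0 1 2
G_B(8) = 2.
Combined Grundy value = 1 ⊕ 2 = 3.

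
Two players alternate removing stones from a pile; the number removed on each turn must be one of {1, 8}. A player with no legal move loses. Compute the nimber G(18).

0

G(0) = 0
G(1) = mex{0} = 1
G(2) = mex{1} = 0
G(3) = mex{0} = 1
G(4) = mex{1} = 0
G(5) = mex{0} = 1
G(6) = mex{1} = 0
G(7) = mex{0} = 1
G(8) = mex{1,0} = 2
G(9) = mex{2,1} = 0
G(10) = mex{0,0} = 1
G(11) = mex{1,1} = 0
G(12) = mex{0,0} = 1
G(13) = mex{1,1} = 0
G(14) = mex{0,0} = 1
G(15) = mex{1,1} = 0
G(16) = mex{0,2} = 1
G(17) = mex{1,0} = 2
G(18) = mex{2,1} = 0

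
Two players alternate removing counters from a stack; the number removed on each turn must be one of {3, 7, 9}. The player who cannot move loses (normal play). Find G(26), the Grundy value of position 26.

G(0) = 0
G(1) = mex{} = 0
G(2) = mex{} = 0
G(3) = mex{0} = 1
G(4) = mex{0} = 1
G(5) = mex{0} = 1
G(6) = mex{1} = 0
G(7) = mex{1,0} = 2
G(8) = mex{1,0} = 2
G(9) = mex{0,0,0} = 1
G(10) = mex{2,1,0} = 3
G(11) = mex{2,1,0} = 3
G(12) = mex{1,1,1} = 0
G(13) = mex{3,0,1} = 2
G(14) = mex{3,2,1} = 0
G(15) = mex{0,2,0} = 1
G(16) = mex{2,1,2} = 0
G(17) = mex{0,3,2} = 1
G(18) = mex{1,3,1} = 0
G(19) = mex{0,0,3} = 1
G(20) = mex{1,2,3} = 0
G(21) = mex{0,0,0} = 1
G(22) = mex{1,1,2} = 0
G(23) = mex{0,0,0} = 1
G(24) = mex{1,1,1} = 0
G(25) = mex{0,0,0} = 1
G(26) = mex{1,1,1} = 0

0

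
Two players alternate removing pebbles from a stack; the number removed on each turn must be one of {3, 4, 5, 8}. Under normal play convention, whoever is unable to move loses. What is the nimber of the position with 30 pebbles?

2

n :  0  1  2  3  4  5  6  7  8  9 10 11 12 13 14 15 16 17 18 19 20 21 22 23 24 25 26 27 28 29 30
G :  0  0  0  1  1  1  2  2  2  3  3  0  0  0  1  1  1  2  2  2  3  3  0  0  0  1  1  1  2  2  2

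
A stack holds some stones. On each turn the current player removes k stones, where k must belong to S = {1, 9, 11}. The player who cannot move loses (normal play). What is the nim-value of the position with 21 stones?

G(0) = 0
G(1) = mex{0} = 1
G(2) = mex{1} = 0
G(3) = mex{0} = 1
G(4) = mex{1} = 0
G(5) = mex{0} = 1
G(6) = mex{1} = 0
G(7) = mex{0} = 1
G(8) = mex{1} = 0
G(9) = mex{0,0} = 1
G(10) = mex{1,1} = 0
G(11) = mex{0,0,0} = 1
G(12) = mex{1,1,1} = 0
G(13) = mex{0,0,0} = 1
G(14) = mex{1,1,1} = 0
G(15) = mex{0,0,0} = 1
G(16) = mex{1,1,1} = 0
G(17) = mex{0,0,0} = 1
G(18) = mex{1,1,1} = 0
G(19) = mex{0,0,0} = 1
G(20) = mex{1,1,1} = 0
G(21) = mex{0,0,0} = 1

1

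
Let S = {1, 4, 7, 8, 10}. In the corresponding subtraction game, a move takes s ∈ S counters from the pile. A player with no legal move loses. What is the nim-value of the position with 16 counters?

G(0) = 0
G(1) = mex{0} = 1
G(2) = mex{1} = 0
G(3) = mex{0} = 1
G(4) = mex{1,0} = 2
G(5) = mex{2,1} = 0
G(6) = mex{0,0} = 1
G(7) = mex{1,1,0} = 2
G(8) = mex{2,2,1,0} = 3
G(9) = mex{3,0,0,1} = 2
G(10) = mex{2,1,1,0,0} = 3
G(11) = mex{3,2,2,1,1} = 0
G(12) = mex{0,3,0,2,0} = 1
G(13) = mex{1,2,1,0,1} = 3
G(14) = mex{3,3,2,1,2} = 0
G(15) = mex{0,0,3,2,0} = 1
G(16) = mex{1,1,2,3,1} = 0

0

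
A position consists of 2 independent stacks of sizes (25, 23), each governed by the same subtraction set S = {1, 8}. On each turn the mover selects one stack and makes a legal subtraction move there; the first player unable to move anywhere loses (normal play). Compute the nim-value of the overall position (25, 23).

All stacks use S = {1, 8}:
n :  0  1  2  3  4  5  6  7  8  9 10 11 12 13 14 15 16 17 18 19 20 21 22 23 24 25
G :  0  1  0  1  0  1  0  1  2  0  1  0  1  0  1  0  1  2  0  1  0  1  0  1  0  1
Stack A: G(25) = 1.
Stack B: G(23) = 1.
Combined Grundy value = 1 ⊕ 1 = 0.

0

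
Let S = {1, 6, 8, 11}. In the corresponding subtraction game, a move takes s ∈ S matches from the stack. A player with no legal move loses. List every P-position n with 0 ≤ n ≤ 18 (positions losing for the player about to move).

G(0) = 0
G(1) = mex{0} = 1
G(2) = mex{1} = 0
G(3) = mex{0} = 1
G(4) = mex{1} = 0
G(5) = mex{0} = 1
G(6) = mex{1,0} = 2
G(7) = mex{2,1} = 0
G(8) = mex{0,0,0} = 1
G(9) = mex{1,1,1} = 0
G(10) = mex{0,0,0} = 1
G(11) = mex{1,1,1,0} = 2
G(12) = mex{2,2,0,1} = 3
G(13) = mex{3,0,1,0} = 2
G(14) = mex{2,1,2,1} = 0
G(15) = mex{0,0,0,0} = 1
G(16) = mex{1,1,1,1} = 0
G(17) = mex{0,2,0,2} = 1
G(18) = mex{1,3,1,0} = 2
P-positions are exactly the n with G(n) = 0.

0, 2, 4, 7, 9, 14, 16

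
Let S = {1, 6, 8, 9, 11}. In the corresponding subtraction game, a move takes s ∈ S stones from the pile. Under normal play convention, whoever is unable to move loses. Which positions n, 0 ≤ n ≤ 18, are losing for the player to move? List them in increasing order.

0, 2, 4, 7, 14, 17

G(0) = 0
G(1) = mex{0} = 1
G(2) = mex{1} = 0
G(3) = mex{0} = 1
G(4) = mex{1} = 0
G(5) = mex{0} = 1
G(6) = mex{1,0} = 2
G(7) = mex{2,1} = 0
G(8) = mex{0,0,0} = 1
G(9) = mex{1,1,1,0} = 2
G(10) = mex{2,0,0,1} = 3
G(11) = mex{3,1,1,0,0} = 2
G(12) = mex{2,2,0,1,1} = 3
G(13) = mex{3,0,1,0,0} = 2
G(14) = mex{2,1,2,1,1} = 0
G(15) = mex{0,2,0,2,0} = 1
G(16) = mex{1,3,1,0,1} = 2
G(17) = mex{2,2,2,1,2} = 0
G(18) = mex{0,3,3,2,0} = 1
P-positions are exactly the n with G(n) = 0.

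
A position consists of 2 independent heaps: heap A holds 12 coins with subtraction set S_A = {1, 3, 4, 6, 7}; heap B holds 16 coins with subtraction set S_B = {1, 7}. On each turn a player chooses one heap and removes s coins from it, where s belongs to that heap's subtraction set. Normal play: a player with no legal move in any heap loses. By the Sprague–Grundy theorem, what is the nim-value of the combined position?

Heap A, S = {1, 3, 4, 6, 7}:
n :  0  1  2  3  4  5  6  7  8  9 10 11 12
G :  0  1  0  1  2  3  2  3  4  5  0  1  0
G_A(12) = 0.
Heap B, S = {1, 7}:
G(0) = 0
G(1) = mex{0} = 1
G(2) = mex{1} = 0
G(3) = mex{0} = 1
G(4) = mex{1} = 0
G(5) = mex{0} = 1
G(6) = mex{1} = 0
G(7) = mex{0,0} = 1
G(8) = mex{1,1} = 0
G(9) = mex{0,0} = 1
G(10) = mex{1,1} = 0
G(11) = mex{0,0} = 1
G(12) = mex{1,1} = 0
G(13) = mex{0,0} = 1
G(14) = mex{1,1} = 0
G(15) = mex{0,0} = 1
G(16) = mex{1,1} = 0
G_B(16) = 0.
Combined Grundy value = 0 ⊕ 0 = 0.

0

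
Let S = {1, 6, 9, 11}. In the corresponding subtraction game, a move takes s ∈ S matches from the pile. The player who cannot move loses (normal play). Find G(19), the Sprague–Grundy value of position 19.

n :  0  1  2  3  4  5  6  7  8  9 10 11 12 13 14 15 16 17 18 19
G :  0  1  0  1  0  1  2  0  1  2  3  2  0  1  0  1  2  0  1  0

0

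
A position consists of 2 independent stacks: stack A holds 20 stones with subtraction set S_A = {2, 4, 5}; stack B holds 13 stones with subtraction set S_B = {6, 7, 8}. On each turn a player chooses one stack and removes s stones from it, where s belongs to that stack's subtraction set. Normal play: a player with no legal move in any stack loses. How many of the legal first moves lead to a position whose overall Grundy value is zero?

1

Stack A, S = {2, 4, 5}:
n :  0  1  2  3  4  5  6  7  8  9 10 11 12 13 14 15 16 17 18 19 20
G :  0  0  1  1  2  2  3  0  0  1  1  2  2  3  0  0  1  1  2  2  3
G_A(20) = 3.
Stack B, S = {6, 7, 8}:
G(0) = 0
G(1) = mex{} = 0
G(2) = mex{} = 0
G(3) = mex{} = 0
G(4) = mex{} = 0
G(5) = mex{} = 0
G(6) = mex{0} = 1
G(7) = mex{0,0} = 1
G(8) = mex{0,0,0} = 1
G(9) = mex{0,0,0} = 1
G(10) = mex{0,0,0} = 1
G(11) = mex{0,0,0} = 1
G(12) = mex{1,0,0} = 2
G(13) = mex{1,1,0} = 2
G_B(13) = 2.
Combined Grundy value = 3 ⊕ 2 = 1.
A winning move leaves total XOR = 0, i.e. changes one component's Grundy value g to g ⊕ X where X is the current total.
Stack A: need g' = 3⊕1 = 2. Options: 20−2→G=2, 20−4→G=1, 20−5→G=0. Hits: 1.
Stack B: need g' = 2⊕1 = 3. Options: 13−6→G=1, 13−7→G=1, 13−8→G=0. Hits: 0.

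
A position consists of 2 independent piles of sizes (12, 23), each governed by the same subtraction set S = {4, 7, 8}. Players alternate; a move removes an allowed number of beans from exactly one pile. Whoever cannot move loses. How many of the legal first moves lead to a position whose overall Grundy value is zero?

All piles use S = {4, 7, 8}:
n :  0  1  2  3  4  5  6  7  8  9 10 11 12 13 14 15 16 17 18 19 20 21 22 23
G :  0  0  0  0  1  1  1  1  2  2  2  2  0  0  0  0  1  1  1  1  2  2  2  2
Pile A: G(12) = 0.
Pile B: G(23) = 2.
Combined Grundy value = 0 ⊕ 2 = 2.
A winning move leaves total XOR = 0, i.e. changes one component's Grundy value g to g ⊕ X where X is the current total.
Pile A: need g' = 0⊕2 = 2. Options: 12−4→G=2, 12−7→G=1, 12−8→G=1. Hits: 1.
Pile B: need g' = 2⊕2 = 0. Options: 23−4→G=1, 23−7→G=1, 23−8→G=0. Hits: 1.

2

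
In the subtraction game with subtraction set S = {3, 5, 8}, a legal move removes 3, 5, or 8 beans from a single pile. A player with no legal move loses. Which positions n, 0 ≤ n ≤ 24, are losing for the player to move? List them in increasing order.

G(0) = 0
G(1) = mex{} = 0
G(2) = mex{} = 0
G(3) = mex{0} = 1
G(4) = mex{0} = 1
G(5) = mex{0,0} = 1
G(6) = mex{1,0} = 2
G(7) = mex{1,0} = 2
G(8) = mex{1,1,0} = 2
G(9) = mex{2,1,0} = 3
G(10) = mex{2,1,0} = 3
G(11) = mex{2,2,1} = 0
G(12) = mex{3,2,1} = 0
G(13) = mex{3,2,1} = 0
G(14) = mex{0,3,2} = 1
G(15) = mex{0,3,2} = 1
G(16) = mex{0,0,2} = 1
G(17) = mex{1,0,3} = 2
G(18) = mex{1,0,3} = 2
G(19) = mex{1,1,0} = 2
G(20) = mex{2,1,0} = 3
G(21) = mex{2,1,0} = 3
G(22) = mex{2,2,1} = 0
G(23) = mex{3,2,1} = 0
G(24) = mex{3,2,1} = 0
P-positions are exactly the n with G(n) = 0.

0, 1, 2, 11, 12, 13, 22, 23, 24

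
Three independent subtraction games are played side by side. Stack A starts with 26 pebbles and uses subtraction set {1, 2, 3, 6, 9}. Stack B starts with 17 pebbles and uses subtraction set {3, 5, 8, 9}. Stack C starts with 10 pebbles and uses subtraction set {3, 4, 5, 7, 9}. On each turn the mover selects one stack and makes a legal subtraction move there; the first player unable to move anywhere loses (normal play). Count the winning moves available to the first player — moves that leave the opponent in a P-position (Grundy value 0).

Stack A, S = {1, 2, 3, 6, 9}:
n :  0  1  2  3  4  5  6  7  8  9 10 11 12 13 14 15 16 17 18 19 20 21 22 23 24 25 26
G :  0  1  2  3  0  1  2  3  0  1  2  3  0  1  2  3  0  1  2  3  0  1  2  3  0  1  2
G_A(26) = 2.
Stack B, S = {3, 5, 8, 9}:
n :  0  1  2  3  4  5  6  7  8  9 10 11 12 13 14 15 16 17
G :  0  0  0  1  1  1  2  2  2  3  3  3  0  0  0  1  1  1
G_B(17) = 1.
Stack C, S = {3, 4, 5, 7, 9}:
n :  0  1  2  3  4  5  6  7  8  9 10
G :  0  0  0  1  1  1  2  2  2  3  3
G_C(10) = 3.
Combined Grundy value = 2 ⊕ 1 ⊕ 3 = 0.
A winning move leaves total XOR = 0, i.e. changes one component's Grundy value g to g ⊕ X where X is the current total.
Stack A: target g' = 2⊕0 = 2, but every legal move changes the Grundy value (mex property), so 0 moves.
Stack B: target g' = 1⊕0 = 1, but every legal move changes the Grundy value (mex property), so 0 moves.
Stack C: target g' = 3⊕0 = 3, but every legal move changes the Grundy value (mex property), so 0 moves.

0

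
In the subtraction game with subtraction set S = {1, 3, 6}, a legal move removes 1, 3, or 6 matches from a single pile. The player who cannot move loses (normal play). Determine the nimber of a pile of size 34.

G(0) = 0
G(1) = mex{0} = 1
G(2) = mex{1} = 0
G(3) = mex{0,0} = 1
G(4) = mex{1,1} = 0
G(5) = mex{0,0} = 1
G(6) = mex{1,1,0} = 2
G(7) = mex{2,0,1} = 3
G(8) = mex{3,1,0} = 2
G(9) = mex{2,2,1} = 0
G(10) = mex{0,3,0} = 1
G(11) = mex{1,2,1} = 0
G(12) = mex{0,0,2} = 1
G(13) = mex{1,1,3} = 0
G(14) = mex{0,0,2} = 1
G(15) = mex{1,1,0} = 2
G(16) = mex{2,0,1} = 3
G(17) = mex{3,1,0} = 2
G(18) = mex{2,2,1} = 0
G(19) = mex{0,3,0} = 1
G(20) = mex{1,2,1} = 0
G(21) = mex{0,0,2} = 1
G(22) = mex{1,1,3} = 0
G(23) = mex{0,0,2} = 1
G(24) = mex{1,1,0} = 2
G(25) = mex{2,0,1} = 3
G(26) = mex{3,1,0} = 2
G(27) = mex{2,2,1} = 0
G(28) = mex{0,3,0} = 1
G(29) = mex{1,2,1} = 0
G(30) = mex{0,0,2} = 1
G(31) = mex{1,1,3} = 0
G(32) = mex{0,0,2} = 1
G(33) = mex{1,1,0} = 2
G(34) = mex{2,0,1} = 3

3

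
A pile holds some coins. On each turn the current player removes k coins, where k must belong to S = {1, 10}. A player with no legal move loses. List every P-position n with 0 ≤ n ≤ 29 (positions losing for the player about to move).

G(0) = 0
G(1) = mex{0} = 1
G(2) = mex{1} = 0
G(3) = mex{0} = 1
G(4) = mex{1} = 0
G(5) = mex{0} = 1
G(6) = mex{1} = 0
G(7) = mex{0} = 1
G(8) = mex{1} = 0
G(9) = mex{0} = 1
G(10) = mex{1,0} = 2
G(11) = mex{2,1} = 0
G(12) = mex{0,0} = 1
G(13) = mex{1,1} = 0
G(14) = mex{0,0} = 1
G(15) = mex{1,1} = 0
G(16) = mex{0,0} = 1
G(17) = mex{1,1} = 0
G(18) = mex{0,0} = 1
G(19) = mex{1,1} = 0
G(20) = mex{0,2} = 1
G(21) = mex{1,0} = 2
G(22) = mex{2,1} = 0
G(23) = mex{0,0} = 1
G(24) = mex{1,1} = 0
G(25) = mex{0,0} = 1
G(26) = mex{1,1} = 0
G(27) = mex{0,0} = 1
G(28) = mex{1,1} = 0
G(29) = mex{0,0} = 1
P-positions are exactly the n with G(n) = 0.

0, 2, 4, 6, 8, 11, 13, 15, 17, 19, 22, 24, 26, 28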